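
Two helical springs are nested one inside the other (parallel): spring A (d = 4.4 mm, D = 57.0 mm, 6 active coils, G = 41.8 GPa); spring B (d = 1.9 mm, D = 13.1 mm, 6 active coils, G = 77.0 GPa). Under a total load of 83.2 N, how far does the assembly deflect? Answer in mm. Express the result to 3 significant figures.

k_A = Gd⁴/(8D³N_a) = (41.8×10³)(4.4⁴)/(8·57.0³·6) = 1.7625 N/mm
k_B = Gd⁴/(8D³N_a) = (77.0×10³)(1.9⁴)/(8·13.1³·6) = 9.2993 N/mm
Parallel: k_eq = 1.7625 + 9.2993 = 11.062 N/mm
δ = F/k_eq = 83.2/11.062 = 7.5214 mm

7.52 mm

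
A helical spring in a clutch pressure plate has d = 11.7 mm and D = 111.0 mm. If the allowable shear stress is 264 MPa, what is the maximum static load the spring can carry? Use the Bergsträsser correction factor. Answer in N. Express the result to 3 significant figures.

C = D/d = 111.0/11.7 = 9.4872
K_B = (4C+2)/(4C−3) = 39.949/34.949 = 1.1431
τ_max = K·8FD/(πd³) → F_max = τ_allow·πd³/(8DK)
F_max = 264·π·11.7³/(8·111.0·1.1431) = 1.3283e+06/1015 = 1308.7 N

1310 N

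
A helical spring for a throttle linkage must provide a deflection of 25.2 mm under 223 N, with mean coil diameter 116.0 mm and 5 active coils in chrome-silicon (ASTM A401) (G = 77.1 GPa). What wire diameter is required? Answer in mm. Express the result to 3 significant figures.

9.20 mm

Required rate k = F/δ = 223/25.2 = 8.8492 N/mm
d = (8D³N_a·k / G)^(1/4) = (8·116.0³·5·8.8492 / (77.1×10³))^0.25
  = (7166.1)^0.25 = 9.2007 mm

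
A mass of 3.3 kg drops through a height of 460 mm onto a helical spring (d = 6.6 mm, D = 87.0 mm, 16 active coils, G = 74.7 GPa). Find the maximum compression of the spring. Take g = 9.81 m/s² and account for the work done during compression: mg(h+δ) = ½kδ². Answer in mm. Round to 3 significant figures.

154 mm

k = Gd⁴/(8D³N_a) = (74.7×10³)(6.6⁴)/(8·87.0³·16) = 1.6816 N/mm
W = mg = 3.3 × 9.81 = 32.373 N
½kδ² − Wδ − Wh = 0 → δ = (W + √(W² + 2kWh))/k
δ = (32.373 + √(1048 + 50084))/1.6816 = (32.373 + 226.12)/1.6816 = 153.72 mm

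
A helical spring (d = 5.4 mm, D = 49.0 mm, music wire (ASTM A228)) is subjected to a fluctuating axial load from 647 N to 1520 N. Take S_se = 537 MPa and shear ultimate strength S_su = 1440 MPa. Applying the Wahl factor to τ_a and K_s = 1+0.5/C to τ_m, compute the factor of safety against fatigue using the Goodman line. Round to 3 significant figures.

0.726

C = D/d = 49.0/5.4 = 9.0741; K_W = (4C−1)/(4C−4)+0.615/C = 1.1607; K_s = 1+0.5/C = 1.0551
F_a = (F_max−F_min)/2 = 436.5 N; F_m = (F_max+F_min)/2 = 1083.5 N
τ_a = K_W·8F_aD/(πd³) = 1.1607 × 345.89 = 401.46 MPa
τ_m = K_s·8F_mD/(πd³) = 1.0551 × 858.59 = 905.9 MPa
Goodman: 1/n_f = τ_a/S_se + τ_m/S_su = 401.46/537 + 905.9/1440 = 0.74760 + 0.62909 = 1.3767
n_f = 1/1.3767 = 0.7264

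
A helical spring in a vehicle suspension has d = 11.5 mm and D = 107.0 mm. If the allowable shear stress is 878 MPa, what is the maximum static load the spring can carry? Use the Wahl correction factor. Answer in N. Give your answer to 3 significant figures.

C = D/d = 107.0/11.5 = 9.3043
K_W = (4C−1)/(4C−4) + 0.615/C = 36.217/33.217 + 0.0661 = 1.1564
τ_max = K·8FD/(πd³) → F_max = τ_allow·πd³/(8DK)
F_max = 878·π·11.5³/(8·107.0·1.1564) = 4.1951e+06/989.89 = 4237.9 N

4240 N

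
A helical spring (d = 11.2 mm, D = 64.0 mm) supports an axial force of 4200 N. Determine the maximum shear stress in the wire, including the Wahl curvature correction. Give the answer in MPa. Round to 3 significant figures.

617 MPa

Spring index C = D/d = 64.0/11.2 = 5.7143
K_W = (4C−1)/(4C−4) + 0.615/C = 21.857/18.857 + 0.1076 = 1.2667
τ₀ = 8FD/(πd³) = 8·4200·64.0/(π·11.2³) = 2.1504e+06/4413.7 = 487.21 MPa
τ_max = K·τ₀ = 1.2667 × 487.21 = 617.16 MPa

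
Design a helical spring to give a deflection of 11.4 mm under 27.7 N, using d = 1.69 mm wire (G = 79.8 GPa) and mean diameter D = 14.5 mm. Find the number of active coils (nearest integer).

Required rate k = F/δ = 27.7/11.4 = 2.4298 N/mm
N_a = Gd⁴/(8D³k) = (79.8×10³ × 1.69⁴)/(8 × 14.5³ × 2.4298)
    = 650953 / 59261 = 10.98 → 11 coils

11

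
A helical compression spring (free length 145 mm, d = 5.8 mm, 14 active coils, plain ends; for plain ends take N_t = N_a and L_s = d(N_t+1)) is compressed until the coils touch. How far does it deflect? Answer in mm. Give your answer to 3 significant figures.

N_t = 14; L_s = 5.8·15 = 87 mm
δ_solid = L₀ − L_s = 145 − 87 = 58 mm

58.0 mm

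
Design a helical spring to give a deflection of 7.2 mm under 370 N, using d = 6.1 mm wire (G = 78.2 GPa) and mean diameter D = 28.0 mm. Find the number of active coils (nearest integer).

12

Required rate k = F/δ = 370/7.2 = 51.389 N/mm
N_a = Gd⁴/(8D³k) = (78.2×10³ × 6.1⁴)/(8 × 28.0³ × 51.389)
    = 1.08274e+08 / 9.02471e+06 = 12 → 12 coils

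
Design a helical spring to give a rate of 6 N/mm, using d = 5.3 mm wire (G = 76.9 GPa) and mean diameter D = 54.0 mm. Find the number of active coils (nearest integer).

8

N_a = Gd⁴/(8D³k) = (76.9×10³ × 5.3⁴)/(8 × 54.0³ × 6)
    = 6.06778e+07 / 7.55827e+06 = 8.028 → 8 coils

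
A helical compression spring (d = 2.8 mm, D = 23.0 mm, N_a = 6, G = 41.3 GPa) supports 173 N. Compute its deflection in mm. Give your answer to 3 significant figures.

39.8 mm

k = Gd⁴/(8D³N_a) = (41.3×10³)(2.8⁴)/(8·23.0³·6) = 4.3467 N/mm
δ = F/k = 173 / 4.3467 = 39.801 mm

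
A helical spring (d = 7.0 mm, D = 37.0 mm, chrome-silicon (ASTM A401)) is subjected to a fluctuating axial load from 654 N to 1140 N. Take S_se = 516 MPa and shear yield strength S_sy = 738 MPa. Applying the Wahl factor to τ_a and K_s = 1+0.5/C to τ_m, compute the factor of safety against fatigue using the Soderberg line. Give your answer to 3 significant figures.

C = D/d = 37.0/7.0 = 5.2857; K_W = (4C−1)/(4C−4)+0.615/C = 1.2914; K_s = 1+0.5/C = 1.0946
F_a = (F_max−F_min)/2 = 243 N; F_m = (F_max+F_min)/2 = 897 N
τ_a = K_W·8F_aD/(πd³) = 1.2914 × 66.75 = 86.198 MPa
τ_m = K_s·8F_mD/(πd³) = 1.0946 × 246.4 = 269.71 MPa
Soderberg: 1/n_f = τ_a/S_se + τ_m/S_sy = 86.198/516 + 269.71/738 = 0.16705 + 0.36546 = 0.53251
n_f = 1/0.53251 = 1.878

1.88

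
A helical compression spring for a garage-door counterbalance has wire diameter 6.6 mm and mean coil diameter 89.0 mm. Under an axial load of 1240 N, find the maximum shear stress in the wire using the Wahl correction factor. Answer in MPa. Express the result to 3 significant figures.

1080 MPa

Spring index C = D/d = 89.0/6.6 = 13.4848
K_W = (4C−1)/(4C−4) + 0.615/C = 52.939/49.939 + 0.0456 = 1.1057
τ₀ = 8FD/(πd³) = 8·1240·89.0/(π·6.6³) = 882880/903.2 = 977.51 MPa
τ_max = K·τ₀ = 1.1057 × 977.51 = 1080.8 MPa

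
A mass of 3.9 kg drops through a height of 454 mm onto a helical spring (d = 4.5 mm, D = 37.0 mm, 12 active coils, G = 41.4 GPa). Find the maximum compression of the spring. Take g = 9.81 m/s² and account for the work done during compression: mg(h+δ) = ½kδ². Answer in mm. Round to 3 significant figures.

k = Gd⁴/(8D³N_a) = (41.4×10³)(4.5⁴)/(8·37.0³·12) = 3.4912 N/mm
W = mg = 3.9 × 9.81 = 38.259 N
½kδ² − Wδ − Wh = 0 → δ = (W + √(W² + 2kWh))/k
δ = (38.259 + √(1463.8 + 121281))/3.4912 = (38.259 + 350.35)/3.4912 = 111.31 mm

111 mm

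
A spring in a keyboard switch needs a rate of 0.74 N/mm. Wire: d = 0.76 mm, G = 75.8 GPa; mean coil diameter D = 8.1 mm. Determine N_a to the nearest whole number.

8

N_a = Gd⁴/(8D³k) = (75.8×10³ × 0.76⁴)/(8 × 8.1³ × 0.74)
    = 25288.5 / 3146.13 = 8.038 → 8 coils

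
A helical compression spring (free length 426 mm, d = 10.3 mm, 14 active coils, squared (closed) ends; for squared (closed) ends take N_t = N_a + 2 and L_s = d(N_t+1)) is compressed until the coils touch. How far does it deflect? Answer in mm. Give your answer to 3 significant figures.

N_t = 16; L_s = 10.3·17 = 175.1 mm
δ_solid = L₀ − L_s = 426 − 175.1 = 250.9 mm

251 mm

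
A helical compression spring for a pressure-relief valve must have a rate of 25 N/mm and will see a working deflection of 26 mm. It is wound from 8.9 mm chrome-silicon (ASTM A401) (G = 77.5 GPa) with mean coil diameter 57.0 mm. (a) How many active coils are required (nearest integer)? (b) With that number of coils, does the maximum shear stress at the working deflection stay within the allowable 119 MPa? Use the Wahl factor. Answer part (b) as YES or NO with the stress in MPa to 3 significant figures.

N_a = Gd⁴/(8D³k) = (77.5×10³)(8.9⁴)/(8·57.0³·25) = 13.13 → N_a = 13
Actual rate k = Gd⁴/(8D³·13) = 25.247 N/mm
Working load F = kδ = 25.247·26 = 656.41 N
C = 57.0/8.9 = 6.4045; K_W = (4C−1)/(4C−4)+0.615/C = 1.2348
τ_max = K_W·8FD/(πd³) = 1.2348·135.15 = 166.89 MPa
τ_max > 119 MPa → exceeds allowable

(a) 13 coils; (b) NO, τ_max = 167 MPa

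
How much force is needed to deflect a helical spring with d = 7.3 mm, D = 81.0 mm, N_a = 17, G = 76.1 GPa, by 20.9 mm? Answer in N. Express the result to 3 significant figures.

62.5 N

k = Gd⁴/(8D³N_a) = (76.1×10³)(7.3⁴)/(8·81.0³·17) = 2.9901 N/mm
F = k·δ = 2.9901 × 20.9 = 62.493 N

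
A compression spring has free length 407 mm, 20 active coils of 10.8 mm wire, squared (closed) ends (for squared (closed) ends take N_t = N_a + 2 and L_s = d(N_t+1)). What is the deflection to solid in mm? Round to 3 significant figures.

159 mm

N_t = 22; L_s = 10.8·23 = 248.4 mm
δ_solid = L₀ − L_s = 407 − 248.4 = 158.6 mm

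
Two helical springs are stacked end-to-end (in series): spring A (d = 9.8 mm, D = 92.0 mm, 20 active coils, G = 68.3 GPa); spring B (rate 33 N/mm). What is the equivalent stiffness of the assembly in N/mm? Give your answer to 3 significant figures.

4.38 N/mm

k_A = Gd⁴/(8D³N_a) = (68.3×10³)(9.8⁴)/(8·92.0³·20) = 5.0564 N/mm
Series: 1/k_eq = 1/5.0564 + 1/33 = 0.22807; k_eq = 4.3846 N/mm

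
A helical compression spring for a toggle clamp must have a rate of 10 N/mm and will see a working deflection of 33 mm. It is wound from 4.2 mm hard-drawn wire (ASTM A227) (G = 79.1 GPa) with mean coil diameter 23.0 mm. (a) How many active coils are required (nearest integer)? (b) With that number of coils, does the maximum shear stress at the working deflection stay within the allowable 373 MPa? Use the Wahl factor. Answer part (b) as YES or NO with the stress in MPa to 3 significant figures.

N_a = Gd⁴/(8D³k) = (79.1×10³)(4.2⁴)/(8·23.0³·10) = 25.29 → N_a = 25
Actual rate k = Gd⁴/(8D³·25) = 10.115 N/mm
Working load F = kδ = 10.115·33 = 333.79 N
C = 23.0/4.2 = 5.4762; K_W = (4C−1)/(4C−4)+0.615/C = 1.2799
τ_max = K_W·8FD/(πd³) = 1.2799·263.87 = 337.72 MPa
τ_max ≤ 373 MPa → acceptable

(a) 25 coils; (b) YES, τ_max = 338 MPa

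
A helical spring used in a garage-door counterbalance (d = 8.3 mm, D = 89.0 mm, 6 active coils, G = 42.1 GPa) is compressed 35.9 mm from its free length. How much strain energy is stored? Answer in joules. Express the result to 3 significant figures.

3.80 J

k = Gd⁴/(8D³N_a) = (42.1×10³)(8.3⁴)/(8·89.0³·6) = 5.9045 N/mm
U = ½kδ² = 0.5 × 5.9045 × 35.9² = 3804.9 N·mm = 3.8049 J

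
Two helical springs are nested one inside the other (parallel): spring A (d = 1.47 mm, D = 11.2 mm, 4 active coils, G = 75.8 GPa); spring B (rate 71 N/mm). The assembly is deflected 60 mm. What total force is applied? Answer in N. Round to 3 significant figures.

k_A = Gd⁴/(8D³N_a) = (75.8×10³)(1.47⁴)/(8·11.2³·4) = 7.8729 N/mm
Parallel: k_eq = 7.8729 + 71 = 78.873 N/mm
F = k_eq·δ = 78.873·60 = 4732.4 N

4730 N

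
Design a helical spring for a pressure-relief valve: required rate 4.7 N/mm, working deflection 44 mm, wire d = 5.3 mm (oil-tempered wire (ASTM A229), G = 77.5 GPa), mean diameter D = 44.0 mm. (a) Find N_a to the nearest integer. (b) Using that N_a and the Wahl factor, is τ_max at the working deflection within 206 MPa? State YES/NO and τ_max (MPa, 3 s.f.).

(a) 19 coils; (b) YES, τ_max = 184 MPa

N_a = Gd⁴/(8D³k) = (77.5×10³)(5.3⁴)/(8·44.0³·4.7) = 19.09 → N_a = 19
Actual rate k = Gd⁴/(8D³·19) = 4.7228 N/mm
Working load F = kδ = 4.7228·44 = 207.81 N
C = 44.0/5.3 = 8.3019; K_W = (4C−1)/(4C−4)+0.615/C = 1.1768
τ_max = K_W·8FD/(πd³) = 1.1768·156.39 = 184.04 MPa
τ_max ≤ 206 MPa → acceptable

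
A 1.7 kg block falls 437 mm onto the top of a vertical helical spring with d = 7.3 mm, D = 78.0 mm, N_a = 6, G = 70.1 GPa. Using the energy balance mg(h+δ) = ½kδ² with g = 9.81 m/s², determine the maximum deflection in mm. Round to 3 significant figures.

k = Gd⁴/(8D³N_a) = (70.1×10³)(7.3⁴)/(8·78.0³·6) = 8.7395 N/mm
W = mg = 1.7 × 9.81 = 16.677 N
½kδ² − Wδ − Wh = 0 → δ = (W + √(W² + 2kWh))/k
δ = (16.677 + √(278.12 + 127384))/8.7395 = (16.677 + 357.3)/8.7395 = 42.792 mm

42.8 mm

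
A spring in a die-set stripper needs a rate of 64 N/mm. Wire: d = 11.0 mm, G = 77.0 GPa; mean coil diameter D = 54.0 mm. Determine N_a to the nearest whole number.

N_a = Gd⁴/(8D³k) = (77.0×10³ × 11.0⁴)/(8 × 54.0³ × 64)
    = 1.12736e+09 / 8.06216e+07 = 13.98 → 14 coils

14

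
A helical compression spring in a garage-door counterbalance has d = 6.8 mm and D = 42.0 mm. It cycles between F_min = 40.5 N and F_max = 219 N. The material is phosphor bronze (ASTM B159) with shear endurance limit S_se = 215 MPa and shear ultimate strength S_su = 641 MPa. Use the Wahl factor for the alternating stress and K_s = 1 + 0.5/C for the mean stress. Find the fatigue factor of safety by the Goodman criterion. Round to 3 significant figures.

C = D/d = 42.0/6.8 = 6.1765; K_W = (4C−1)/(4C−4)+0.615/C = 1.2445; K_s = 1+0.5/C = 1.0810
F_a = (F_max−F_min)/2 = 89.25 N; F_m = (F_max+F_min)/2 = 129.75 N
τ_a = K_W·8F_aD/(πd³) = 1.2445 × 30.358 = 37.779 MPa
τ_m = K_s·8F_mD/(πd³) = 1.0810 × 44.134 = 47.706 MPa
Goodman: 1/n_f = τ_a/S_se + τ_m/S_su = 37.779/215 + 47.706/641 = 0.17572 + 0.07442 = 0.25014
n_f = 1/0.25014 = 3.998

4.00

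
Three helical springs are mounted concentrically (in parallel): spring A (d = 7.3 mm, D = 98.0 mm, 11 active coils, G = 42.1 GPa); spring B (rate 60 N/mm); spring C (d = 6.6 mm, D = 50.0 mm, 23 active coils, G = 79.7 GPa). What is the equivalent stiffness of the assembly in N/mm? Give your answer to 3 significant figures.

k_A = Gd⁴/(8D³N_a) = (42.1×10³)(7.3⁴)/(8·98.0³·11) = 1.4435 N/mm
k_C = Gd⁴/(8D³N_a) = (79.7×10³)(6.6⁴)/(8·50.0³·23) = 6.5752 N/mm
Parallel: k_eq = 1.4435 + 60 + 6.5752 = 68.019 N/mm

68.0 N/mm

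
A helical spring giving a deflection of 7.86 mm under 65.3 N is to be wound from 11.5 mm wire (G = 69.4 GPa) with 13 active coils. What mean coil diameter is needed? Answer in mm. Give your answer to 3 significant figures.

112 mm

Required rate k = F/δ = 65.3/7.86 = 8.3079 N/mm
D = (Gd⁴/(8N_a·k))^(1/3) = (69.4×10³·11.5⁴/(8·13·8.3079))^(1/3)
  = (1.40484e+06)^(1/3) = 111.9977 mm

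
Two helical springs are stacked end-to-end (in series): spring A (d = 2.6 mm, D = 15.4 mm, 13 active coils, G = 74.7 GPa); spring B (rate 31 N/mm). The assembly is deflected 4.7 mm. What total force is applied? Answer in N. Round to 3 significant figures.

32.7 N

k_A = Gd⁴/(8D³N_a) = (74.7×10³)(2.6⁴)/(8·15.4³·13) = 8.9871 N/mm
Series: 1/k_eq = 1/8.9871 + 1/31 = 0.14353; k_eq = 6.9672 N/mm
F = k_eq·δ = 6.9672·4.7 = 32.746 N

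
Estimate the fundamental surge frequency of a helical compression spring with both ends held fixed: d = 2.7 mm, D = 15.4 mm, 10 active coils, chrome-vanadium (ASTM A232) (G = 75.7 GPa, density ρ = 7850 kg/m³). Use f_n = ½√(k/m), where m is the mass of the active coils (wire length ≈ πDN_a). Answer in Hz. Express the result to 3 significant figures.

398 Hz

k = Gd⁴/(8D³N_a) = (75.7×10³)(2.7⁴)/(8·15.4³·10) = 13.769 N/mm = 13769 N/m
Wire length L = πDN_a = π·15.4·10 = 483.81 mm
m = ρ·(πd²/4)·L = 7850 × 5.7256×10⁻⁶ m² × 0.48381 m = 0.021745 kg
f_n = ½√(k/m) = 0.5·√(13769/0.021745) = 0.5·√(6.332e+05) = 397.87 Hz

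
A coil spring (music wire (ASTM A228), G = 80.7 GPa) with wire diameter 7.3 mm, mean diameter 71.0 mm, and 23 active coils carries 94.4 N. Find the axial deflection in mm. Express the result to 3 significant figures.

27.1 mm

k = Gd⁴/(8D³N_a) = (80.7×10³)(7.3⁴)/(8·71.0³·23) = 3.4799 N/mm
δ = F/k = 94.4 / 3.4799 = 27.127 mm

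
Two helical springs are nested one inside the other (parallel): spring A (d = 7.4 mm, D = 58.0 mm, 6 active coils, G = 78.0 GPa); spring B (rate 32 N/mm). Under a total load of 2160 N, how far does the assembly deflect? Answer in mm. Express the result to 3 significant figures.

k_A = Gd⁴/(8D³N_a) = (78.0×10³)(7.4⁴)/(8·58.0³·6) = 24.974 N/mm
Parallel: k_eq = 24.974 + 32 = 56.974 N/mm
δ = F/k_eq = 2160/56.974 = 37.912 mm

37.9 mm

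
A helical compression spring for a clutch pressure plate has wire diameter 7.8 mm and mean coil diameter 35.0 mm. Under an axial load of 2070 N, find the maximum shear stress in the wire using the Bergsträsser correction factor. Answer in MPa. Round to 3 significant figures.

519 MPa

Spring index C = D/d = 35.0/7.8 = 4.4872
K_B = (4C+2)/(4C−3) = 19.949/14.949 = 1.3345
τ₀ = 8FD/(πd³) = 8·2070·35.0/(π·7.8³) = 579600/1490.8 = 388.77 MPa
τ_max = K·τ₀ = 1.3345 × 388.77 = 518.81 MPa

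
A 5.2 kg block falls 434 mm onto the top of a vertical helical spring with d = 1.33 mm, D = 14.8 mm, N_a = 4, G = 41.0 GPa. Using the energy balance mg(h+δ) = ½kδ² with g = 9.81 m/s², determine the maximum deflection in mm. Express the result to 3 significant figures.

k = Gd⁴/(8D³N_a) = (41.0×10³)(1.33⁴)/(8·14.8³·4) = 1.2367 N/mm
W = mg = 5.2 × 9.81 = 51.012 N
½kδ² − Wδ − Wh = 0 → δ = (W + √(W² + 2kWh))/k
δ = (51.012 + √(2602.2 + 54758))/1.2367 = (51.012 + 239.5)/1.2367 = 234.91 mm

235 mm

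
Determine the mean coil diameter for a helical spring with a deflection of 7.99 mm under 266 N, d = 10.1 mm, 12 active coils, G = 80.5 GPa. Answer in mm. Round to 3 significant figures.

Required rate k = F/δ = 266/7.99 = 33.292 N/mm
D = (Gd⁴/(8N_a·k))^(1/3) = (80.5×10³·10.1⁴/(8·12·33.292))^(1/3)
  = (262105)^(1/3) = 63.9968 mm

64.0 mm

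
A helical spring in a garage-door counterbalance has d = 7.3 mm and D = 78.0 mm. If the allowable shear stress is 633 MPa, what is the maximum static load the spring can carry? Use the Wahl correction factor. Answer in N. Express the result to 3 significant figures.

C = D/d = 78.0/7.3 = 10.6849
K_W = (4C−1)/(4C−4) + 0.615/C = 41.740/38.740 + 0.0576 = 1.1350
τ_max = K·8FD/(πd³) → F_max = τ_allow·πd³/(8DK)
F_max = 633·π·7.3³/(8·78.0·1.1350) = 7.7361e+05/708.24 = 1092.3 N

1090 N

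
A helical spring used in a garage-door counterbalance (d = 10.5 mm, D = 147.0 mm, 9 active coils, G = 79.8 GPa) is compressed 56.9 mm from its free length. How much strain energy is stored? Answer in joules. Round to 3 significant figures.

6.87 J

k = Gd⁴/(8D³N_a) = (79.8×10³)(10.5⁴)/(8·147.0³·9) = 4.2411 N/mm
U = ½kδ² = 0.5 × 4.2411 × 56.9² = 6865.5 N·mm = 6.8655 J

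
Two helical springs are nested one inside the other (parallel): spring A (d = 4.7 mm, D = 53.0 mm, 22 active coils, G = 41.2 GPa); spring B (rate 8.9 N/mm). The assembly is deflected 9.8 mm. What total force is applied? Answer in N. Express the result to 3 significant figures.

k_A = Gd⁴/(8D³N_a) = (41.2×10³)(4.7⁴)/(8·53.0³·22) = 0.76727 N/mm
Parallel: k_eq = 0.76727 + 8.9 = 9.6673 N/mm
F = k_eq·δ = 9.6673·9.8 = 94.739 N

94.7 N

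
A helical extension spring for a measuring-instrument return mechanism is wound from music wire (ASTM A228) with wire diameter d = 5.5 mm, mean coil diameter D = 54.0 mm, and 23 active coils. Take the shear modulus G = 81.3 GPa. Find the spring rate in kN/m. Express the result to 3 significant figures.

2.57 kN/m

k = Gd⁴/(8D³N_a) = (81.3×10³ × 5.5⁴) / (8 × 54.0³ × 23)
  = 7.43946e+07 / 2.89734e+07 = 2.5677 N/mm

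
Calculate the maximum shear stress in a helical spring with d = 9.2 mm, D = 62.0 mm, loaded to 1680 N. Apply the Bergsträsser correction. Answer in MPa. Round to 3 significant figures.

Spring index C = D/d = 62.0/9.2 = 6.7391
K_B = (4C+2)/(4C−3) = 28.957/23.957 = 1.2087
τ₀ = 8FD/(πd³) = 8·1680·62.0/(π·9.2³) = 833280/2446.3 = 340.63 MPa
τ_max = K·τ₀ = 1.2087 × 340.63 = 411.72 MPa

412 MPa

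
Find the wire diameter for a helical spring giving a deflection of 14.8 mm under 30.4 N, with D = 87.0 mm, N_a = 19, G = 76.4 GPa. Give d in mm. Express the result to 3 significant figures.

Required rate k = F/δ = 30.4/14.8 = 2.0541 N/mm
d = (8D³N_a·k / G)^(1/4) = (8·87.0³·19·2.0541 / (76.4×10³))^0.25
  = (2691)^0.25 = 7.2024 mm

7.20 mm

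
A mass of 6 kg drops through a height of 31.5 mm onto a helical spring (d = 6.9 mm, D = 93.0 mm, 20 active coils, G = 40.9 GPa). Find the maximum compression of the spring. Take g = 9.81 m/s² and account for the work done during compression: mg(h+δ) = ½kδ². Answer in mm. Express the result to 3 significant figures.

190 mm

k = Gd⁴/(8D³N_a) = (40.9×10³)(6.9⁴)/(8·93.0³·20) = 0.72036 N/mm
W = mg = 6 × 9.81 = 58.86 N
½kδ² − Wδ − Wh = 0 → δ = (W + √(W² + 2kWh))/k
δ = (58.86 + √(3464.5 + 2671.23))/0.72036 = (58.86 + 78.331)/0.72036 = 190.45 mm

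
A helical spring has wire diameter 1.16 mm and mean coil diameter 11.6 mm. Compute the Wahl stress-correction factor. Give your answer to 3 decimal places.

1.145

C = D/d = 11.6/1.16 = 10.0000
K_W = (4C−1)/(4C−4) + 0.615/C = 39.000/36.000 + 0.0615 = 1.1448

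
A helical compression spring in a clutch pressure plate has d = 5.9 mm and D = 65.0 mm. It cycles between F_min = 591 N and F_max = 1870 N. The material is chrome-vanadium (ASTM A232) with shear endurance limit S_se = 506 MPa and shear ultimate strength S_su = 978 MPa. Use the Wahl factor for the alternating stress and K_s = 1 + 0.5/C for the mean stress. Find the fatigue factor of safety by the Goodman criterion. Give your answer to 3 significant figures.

C = D/d = 65.0/5.9 = 11.0169; K_W = (4C−1)/(4C−4)+0.615/C = 1.1307; K_s = 1+0.5/C = 1.0454
F_a = (F_max−F_min)/2 = 639.5 N; F_m = (F_max+F_min)/2 = 1230.5 N
τ_a = K_W·8F_aD/(πd³) = 1.1307 × 515.39 = 582.75 MPa
τ_m = K_s·8F_mD/(πd³) = 1.0454 × 991.7 = 1036.7 MPa
Goodman: 1/n_f = τ_a/S_se + τ_m/S_su = 582.75/506 + 1036.7/978 = 1.15168 + 1.06003 = 2.2117
n_f = 1/2.2117 = 0.4521

0.452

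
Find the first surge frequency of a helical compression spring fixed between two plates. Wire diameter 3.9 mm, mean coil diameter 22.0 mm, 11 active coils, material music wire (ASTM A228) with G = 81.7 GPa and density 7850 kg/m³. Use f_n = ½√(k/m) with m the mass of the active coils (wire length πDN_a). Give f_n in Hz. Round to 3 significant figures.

k = Gd⁴/(8D³N_a) = (81.7×10³)(3.9⁴)/(8·22.0³·11) = 20.171 N/mm = 20171 N/m
Wire length L = πDN_a = π·22.0·11 = 760.27 mm
m = ρ·(πd²/4)·L = 7850 × 11.946×10⁻⁶ m² × 0.76027 m = 0.071294 kg
f_n = ½√(k/m) = 0.5·√(20171/0.071294) = 0.5·√(2.8293e+05) = 265.95 Hz

266 Hz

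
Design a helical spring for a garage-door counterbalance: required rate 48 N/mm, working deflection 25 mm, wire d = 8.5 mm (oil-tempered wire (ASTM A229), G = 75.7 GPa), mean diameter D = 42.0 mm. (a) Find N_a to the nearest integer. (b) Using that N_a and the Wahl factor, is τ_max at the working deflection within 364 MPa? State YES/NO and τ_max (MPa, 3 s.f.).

N_a = Gd⁴/(8D³k) = (75.7×10³)(8.5⁴)/(8·42.0³·48) = 13.89 → N_a = 14
Actual rate k = Gd⁴/(8D³·14) = 47.622 N/mm
Working load F = kδ = 47.622·25 = 1190.5 N
C = 42.0/8.5 = 4.9412; K_W = (4C−1)/(4C−4)+0.615/C = 1.3148
τ_max = K_W·8FD/(πd³) = 1.3148·207.34 = 272.6 MPa
τ_max ≤ 364 MPa → acceptable

(a) 14 coils; (b) YES, τ_max = 273 MPa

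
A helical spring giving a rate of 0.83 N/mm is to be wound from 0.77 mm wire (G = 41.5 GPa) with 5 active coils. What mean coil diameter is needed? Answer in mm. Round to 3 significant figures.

D = (Gd⁴/(8N_a·k))^(1/3) = (41.5×10³·0.77⁴/(8·5·0.83))^(1/3)
  = (439.413)^(1/3) = 7.6025 mm

7.60 mm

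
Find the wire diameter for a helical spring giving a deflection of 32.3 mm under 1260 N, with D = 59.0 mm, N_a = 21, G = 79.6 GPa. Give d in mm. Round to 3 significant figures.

Required rate k = F/δ = 1260/32.3 = 39.009 N/mm
d = (8D³N_a·k / G)^(1/4) = (8·59.0³·21·39.009 / (79.6×10³))^0.25
  = (16909)^0.25 = 11.4033 mm

11.4 mm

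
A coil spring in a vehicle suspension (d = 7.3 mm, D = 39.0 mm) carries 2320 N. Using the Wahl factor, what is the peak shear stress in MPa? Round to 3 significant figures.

Spring index C = D/d = 39.0/7.3 = 5.3425
K_W = (4C−1)/(4C−4) + 0.615/C = 20.370/17.370 + 0.1151 = 1.2878
τ₀ = 8FD/(πd³) = 8·2320·39.0/(π·7.3³) = 723840/1222.1 = 592.28 MPa
τ_max = K·τ₀ = 1.2878 × 592.28 = 762.75 MPa

763 MPa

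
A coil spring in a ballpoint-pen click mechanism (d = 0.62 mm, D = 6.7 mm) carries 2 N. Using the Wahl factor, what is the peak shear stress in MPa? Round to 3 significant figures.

162 MPa

Spring index C = D/d = 6.7/0.62 = 10.8065
K_W = (4C−1)/(4C−4) + 0.615/C = 42.226/39.226 + 0.0569 = 1.1334
τ₀ = 8FD/(πd³) = 8·2·6.7/(π·0.62³) = 107.2/0.74873 = 143.18 MPa
τ_max = K·τ₀ = 1.1334 × 143.18 = 162.27 MPa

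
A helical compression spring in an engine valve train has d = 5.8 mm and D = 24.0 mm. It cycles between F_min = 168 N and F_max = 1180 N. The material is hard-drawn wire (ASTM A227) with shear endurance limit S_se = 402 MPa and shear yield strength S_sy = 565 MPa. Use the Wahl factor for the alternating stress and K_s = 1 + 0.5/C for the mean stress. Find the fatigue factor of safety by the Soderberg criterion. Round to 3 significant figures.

C = D/d = 24.0/5.8 = 4.1379; K_W = (4C−1)/(4C−4)+0.615/C = 1.3876; K_s = 1+0.5/C = 1.1208
F_a = (F_max−F_min)/2 = 506 N; F_m = (F_max+F_min)/2 = 674 N
τ_a = K_W·8F_aD/(πd³) = 1.3876 × 158.5 = 219.93 MPa
τ_m = K_s·8F_mD/(πd³) = 1.1208 × 211.12 = 236.63 MPa
Soderberg: 1/n_f = τ_a/S_se + τ_m/S_sy = 219.93/402 + 236.63/565 = 0.54710 + 0.41881 = 0.96591
n_f = 1/0.96591 = 1.035

1.04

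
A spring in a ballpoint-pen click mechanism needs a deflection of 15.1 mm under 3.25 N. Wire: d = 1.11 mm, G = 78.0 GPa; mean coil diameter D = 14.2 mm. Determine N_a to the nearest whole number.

24

Required rate k = F/δ = 3.25/15.1 = 0.21523 N/mm
N_a = Gd⁴/(8D³k) = (78.0×10³ × 1.11⁴)/(8 × 14.2³ × 0.21523)
    = 118409 / 4930.16 = 24.02 → 24 coils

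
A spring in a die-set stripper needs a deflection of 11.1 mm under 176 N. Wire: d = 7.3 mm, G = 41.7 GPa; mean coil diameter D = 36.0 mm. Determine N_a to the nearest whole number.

Required rate k = F/δ = 176/11.1 = 15.856 N/mm
N_a = Gd⁴/(8D³k) = (41.7×10³ × 7.3⁴)/(8 × 36.0³ × 15.856)
    = 1.18421e+08 / 5.91817e+06 = 20.01 → 20 coils

20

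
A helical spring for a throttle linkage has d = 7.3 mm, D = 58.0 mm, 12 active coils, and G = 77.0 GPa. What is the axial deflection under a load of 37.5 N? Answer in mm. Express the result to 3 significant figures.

k = Gd⁴/(8D³N_a) = (77.0×10³)(7.3⁴)/(8·58.0³·12) = 11.674 N/mm
δ = F/k = 37.5 / 11.674 = 3.2122 mm

3.21 mm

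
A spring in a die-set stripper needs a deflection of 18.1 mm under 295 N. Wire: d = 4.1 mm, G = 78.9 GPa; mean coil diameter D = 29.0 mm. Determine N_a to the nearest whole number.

7

Required rate k = F/δ = 295/18.1 = 16.298 N/mm
N_a = Gd⁴/(8D³k) = (78.9×10³ × 4.1⁴)/(8 × 29.0³ × 16.298)
    = 2.22953e+07 / 3.18e+06 = 7.011 → 7 coils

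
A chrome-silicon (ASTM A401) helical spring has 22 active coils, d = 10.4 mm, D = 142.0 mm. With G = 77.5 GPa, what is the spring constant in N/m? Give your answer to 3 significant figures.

k = Gd⁴/(8D³N_a) = (77.5×10³ × 10.4⁴) / (8 × 142.0³ × 22)
  = 9.0664e+08 / 5.03939e+08 = 1.7991 N/mm = 1799.1 N/m

1800 N/m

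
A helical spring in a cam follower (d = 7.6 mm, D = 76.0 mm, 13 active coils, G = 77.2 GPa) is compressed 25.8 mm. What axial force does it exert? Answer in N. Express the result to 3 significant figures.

k = Gd⁴/(8D³N_a) = (77.2×10³)(7.6⁴)/(8·76.0³·13) = 5.6415 N/mm
F = k·δ = 5.6415 × 25.8 = 145.55 N

146 N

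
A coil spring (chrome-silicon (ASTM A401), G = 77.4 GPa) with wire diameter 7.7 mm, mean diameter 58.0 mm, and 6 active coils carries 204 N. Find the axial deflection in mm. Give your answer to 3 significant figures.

7.02 mm

k = Gd⁴/(8D³N_a) = (77.4×10³)(7.7⁴)/(8·58.0³·6) = 29.052 N/mm
δ = F/k = 204 / 29.052 = 7.0218 mm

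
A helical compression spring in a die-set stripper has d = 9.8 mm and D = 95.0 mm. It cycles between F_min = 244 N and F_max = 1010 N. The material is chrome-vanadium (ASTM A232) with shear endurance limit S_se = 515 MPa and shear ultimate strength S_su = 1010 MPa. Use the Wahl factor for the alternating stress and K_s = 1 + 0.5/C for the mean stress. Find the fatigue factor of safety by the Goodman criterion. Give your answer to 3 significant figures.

2.58

C = D/d = 95.0/9.8 = 9.6939; K_W = (4C−1)/(4C−4)+0.615/C = 1.1497; K_s = 1+0.5/C = 1.0516
F_a = (F_max−F_min)/2 = 383 N; F_m = (F_max+F_min)/2 = 627 N
τ_a = K_W·8F_aD/(πd³) = 1.1497 × 98.443 = 113.18 MPa
τ_m = K_s·8F_mD/(πd³) = 1.0516 × 161.16 = 169.47 MPa
Goodman: 1/n_f = τ_a/S_se + τ_m/S_su = 113.18/515 + 169.47/1010 = 0.21977 + 0.16779 = 0.38756
n_f = 1/0.38756 = 2.58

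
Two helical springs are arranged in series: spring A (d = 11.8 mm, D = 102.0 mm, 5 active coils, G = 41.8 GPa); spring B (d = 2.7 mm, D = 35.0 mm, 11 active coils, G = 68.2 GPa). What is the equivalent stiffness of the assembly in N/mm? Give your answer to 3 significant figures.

0.915 N/mm

k_A = Gd⁴/(8D³N_a) = (41.8×10³)(11.8⁴)/(8·102.0³·5) = 19.092 N/mm
k_B = Gd⁴/(8D³N_a) = (68.2×10³)(2.7⁴)/(8·35.0³·11) = 0.96062 N/mm
Series: 1/k_eq = 1/19.092 + 1/0.96062 = 1.0934; k_eq = 0.9146 N/mm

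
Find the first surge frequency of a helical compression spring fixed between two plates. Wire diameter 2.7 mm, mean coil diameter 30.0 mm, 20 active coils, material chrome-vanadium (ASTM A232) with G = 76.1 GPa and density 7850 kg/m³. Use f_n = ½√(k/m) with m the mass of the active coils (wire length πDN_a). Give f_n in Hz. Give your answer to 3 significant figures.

52.6 Hz

k = Gd⁴/(8D³N_a) = (76.1×10³)(2.7⁴)/(8·30.0³·20) = 0.93617 N/mm = 936.17 N/m
Wire length L = πDN_a = π·30.0·20 = 1885 mm
m = ρ·(πd²/4)·L = 7850 × 5.7256×10⁻⁶ m² × 1.885 m = 0.08472 kg
f_n = ½√(k/m) = 0.5·√(936.17/0.08472) = 0.5·√(11050) = 52.56 Hz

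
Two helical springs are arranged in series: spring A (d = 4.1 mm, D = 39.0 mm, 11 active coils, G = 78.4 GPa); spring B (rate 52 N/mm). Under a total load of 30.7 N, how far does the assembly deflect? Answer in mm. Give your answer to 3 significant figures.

k_A = Gd⁴/(8D³N_a) = (78.4×10³)(4.1⁴)/(8·39.0³·11) = 4.244 N/mm
Series: 1/k_eq = 1/4.244 + 1/52 = 0.25486; k_eq = 3.9238 N/mm
δ = F/k_eq = 30.7/3.9238 = 7.8241 mm

7.82 mm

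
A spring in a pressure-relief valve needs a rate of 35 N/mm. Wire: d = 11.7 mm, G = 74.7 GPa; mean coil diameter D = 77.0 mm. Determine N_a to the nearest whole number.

11

N_a = Gd⁴/(8D³k) = (74.7×10³ × 11.7⁴)/(8 × 77.0³ × 35)
    = 1.39979e+09 / 1.27829e+08 = 10.95 → 11 coils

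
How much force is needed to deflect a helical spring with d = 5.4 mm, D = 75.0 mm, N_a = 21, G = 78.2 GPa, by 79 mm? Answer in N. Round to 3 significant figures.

74.1 N

k = Gd⁴/(8D³N_a) = (78.2×10³)(5.4⁴)/(8·75.0³·21) = 0.93819 N/mm
F = k·δ = 0.93819 × 79 = 74.117 N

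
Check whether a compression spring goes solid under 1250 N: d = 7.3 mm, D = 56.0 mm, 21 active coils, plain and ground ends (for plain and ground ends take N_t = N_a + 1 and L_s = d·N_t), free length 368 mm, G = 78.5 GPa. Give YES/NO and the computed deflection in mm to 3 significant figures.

NO, δ = 165 mm

k = Gd⁴/(8D³N_a) = (78.5×10³)(7.3⁴)/(8·56.0³·21) = 7.5559 N/mm
N_t = 22; L_s = 7.3·22 = 160.6 mm; δ_solid = L₀ − L_s = 368 − 160.6 = 207.4 mm
δ = F/k = 1250/7.5559 = 165.43 mm
δ < δ_solid → spring does not go solid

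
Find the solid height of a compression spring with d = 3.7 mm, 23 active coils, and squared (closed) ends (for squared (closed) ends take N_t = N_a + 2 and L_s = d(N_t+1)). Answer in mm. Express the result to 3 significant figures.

squared (closed) ends: N_t = N_a + 2 = 23 + 2 = 25
L_s = d·(N_t+1) = 3.7 × 26 = 96.2 mm

96.2 mm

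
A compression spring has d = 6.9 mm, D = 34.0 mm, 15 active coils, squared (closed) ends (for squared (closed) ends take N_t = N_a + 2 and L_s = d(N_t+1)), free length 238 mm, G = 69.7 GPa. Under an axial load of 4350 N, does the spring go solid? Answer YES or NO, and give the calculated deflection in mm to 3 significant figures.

YES, δ = 130 mm

k = Gd⁴/(8D³N_a) = (69.7×10³)(6.9⁴)/(8·34.0³·15) = 33.497 N/mm
N_t = 17; L_s = 6.9·18 = 124.2 mm; δ_solid = L₀ − L_s = 238 − 124.2 = 113.8 mm
δ = F/k = 4350/33.497 = 129.86 mm
δ ≥ δ_solid → spring goes solid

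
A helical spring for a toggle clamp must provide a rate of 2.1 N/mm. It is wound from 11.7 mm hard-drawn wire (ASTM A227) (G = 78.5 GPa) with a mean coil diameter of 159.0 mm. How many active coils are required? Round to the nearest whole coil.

N_a = Gd⁴/(8D³k) = (78.5×10³ × 11.7⁴)/(8 × 159.0³ × 2.1)
    = 1.471e+09 / 6.75306e+07 = 21.78 → 22 coils

22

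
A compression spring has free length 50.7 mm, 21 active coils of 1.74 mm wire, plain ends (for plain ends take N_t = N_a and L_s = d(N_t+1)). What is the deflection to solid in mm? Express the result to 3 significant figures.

12.4 mm

N_t = 21; L_s = 1.74·22 = 38.28 mm
δ_solid = L₀ − L_s = 50.7 − 38.28 = 12.42 mm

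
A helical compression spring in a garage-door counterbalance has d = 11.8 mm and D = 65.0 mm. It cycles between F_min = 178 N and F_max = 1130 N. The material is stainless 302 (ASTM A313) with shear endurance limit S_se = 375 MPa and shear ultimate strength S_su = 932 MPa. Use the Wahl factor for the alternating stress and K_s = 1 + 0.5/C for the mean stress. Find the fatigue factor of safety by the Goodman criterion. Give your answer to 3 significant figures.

C = D/d = 65.0/11.8 = 5.5085; K_W = (4C−1)/(4C−4)+0.615/C = 1.2780; K_s = 1+0.5/C = 1.0908
F_a = (F_max−F_min)/2 = 476 N; F_m = (F_max+F_min)/2 = 654 N
τ_a = K_W·8F_aD/(πd³) = 1.2780 × 47.953 = 61.284 MPa
τ_m = K_s·8F_mD/(πd³) = 1.0908 × 65.885 = 71.865 MPa
Goodman: 1/n_f = τ_a/S_se + τ_m/S_su = 61.284/375 + 71.865/932 = 0.16342 + 0.07711 = 0.24053
n_f = 1/0.24053 = 4.157

4.16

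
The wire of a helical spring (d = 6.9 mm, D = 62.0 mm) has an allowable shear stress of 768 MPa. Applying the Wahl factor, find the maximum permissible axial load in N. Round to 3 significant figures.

1370 N

C = D/d = 62.0/6.9 = 8.9855
K_W = (4C−1)/(4C−4) + 0.615/C = 34.942/31.942 + 0.0684 = 1.1624
τ_max = K·8FD/(πd³) → F_max = τ_allow·πd³/(8DK)
F_max = 768·π·6.9³/(8·62.0·1.1624) = 7.9261e+05/576.53 = 1374.8 N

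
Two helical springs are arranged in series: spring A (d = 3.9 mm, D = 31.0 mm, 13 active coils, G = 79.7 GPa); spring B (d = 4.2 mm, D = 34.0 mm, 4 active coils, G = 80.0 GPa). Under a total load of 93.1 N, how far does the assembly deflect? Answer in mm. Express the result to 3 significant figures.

20.3 mm

k_A = Gd⁴/(8D³N_a) = (79.7×10³)(3.9⁴)/(8·31.0³·13) = 5.9511 N/mm
k_B = Gd⁴/(8D³N_a) = (80.0×10³)(4.2⁴)/(8·34.0³·4) = 19.792 N/mm
Series: 1/k_eq = 1/5.9511 + 1/19.792 = 0.21856; k_eq = 4.5754 N/mm
δ = F/k_eq = 93.1/4.5754 = 20.348 mm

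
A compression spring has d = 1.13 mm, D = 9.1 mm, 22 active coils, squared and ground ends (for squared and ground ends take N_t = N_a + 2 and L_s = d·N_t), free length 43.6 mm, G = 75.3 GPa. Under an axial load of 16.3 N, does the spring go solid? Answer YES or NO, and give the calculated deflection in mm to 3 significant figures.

k = Gd⁴/(8D³N_a) = (75.3×10³)(1.13⁴)/(8·9.1³·22) = 0.9257 N/mm
N_t = 24; L_s = 1.13·24 = 27.12 mm; δ_solid = L₀ − L_s = 43.6 − 27.12 = 16.48 mm
δ = F/k = 16.3/0.9257 = 17.608 mm
δ ≥ δ_solid → spring goes solid

YES, δ = 17.6 mm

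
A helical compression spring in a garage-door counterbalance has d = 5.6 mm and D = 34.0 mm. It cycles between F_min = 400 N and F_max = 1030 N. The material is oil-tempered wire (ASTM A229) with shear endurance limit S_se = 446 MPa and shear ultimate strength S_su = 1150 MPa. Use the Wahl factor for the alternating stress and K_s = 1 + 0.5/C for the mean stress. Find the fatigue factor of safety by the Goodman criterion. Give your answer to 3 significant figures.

C = D/d = 34.0/5.6 = 6.0714; K_W = (4C−1)/(4C−4)+0.615/C = 1.2492; K_s = 1+0.5/C = 1.0824
F_a = (F_max−F_min)/2 = 315 N; F_m = (F_max+F_min)/2 = 715 N
τ_a = K_W·8F_aD/(πd³) = 1.2492 × 155.3 = 194 MPa
τ_m = K_s·8F_mD/(πd³) = 1.0824 × 352.5 = 381.53 MPa
Goodman: 1/n_f = τ_a/S_se + τ_m/S_su = 194/446 + 381.53/1150 = 0.43497 + 0.33177 = 0.76673
n_f = 1/0.76673 = 1.304

1.30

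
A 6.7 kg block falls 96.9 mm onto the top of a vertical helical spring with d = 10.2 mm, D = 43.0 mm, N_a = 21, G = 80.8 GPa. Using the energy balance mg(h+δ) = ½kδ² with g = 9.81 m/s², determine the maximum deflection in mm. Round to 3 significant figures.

15.0 mm

k = Gd⁴/(8D³N_a) = (80.8×10³)(10.2⁴)/(8·43.0³·21) = 65.478 N/mm
W = mg = 6.7 × 9.81 = 65.727 N
½kδ² − Wδ − Wh = 0 → δ = (W + √(W² + 2kWh))/k
δ = (65.727 + √(4320 + 834056))/65.478 = (65.727 + 915.63)/65.478 = 14.987 mm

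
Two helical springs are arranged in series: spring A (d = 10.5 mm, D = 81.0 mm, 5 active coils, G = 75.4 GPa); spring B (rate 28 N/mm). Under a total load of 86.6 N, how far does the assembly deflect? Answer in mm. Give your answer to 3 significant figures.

5.10 mm

k_A = Gd⁴/(8D³N_a) = (75.4×10³)(10.5⁴)/(8·81.0³·5) = 43.114 N/mm
Series: 1/k_eq = 1/43.114 + 1/28 = 0.058909; k_eq = 16.975 N/mm
δ = F/k_eq = 86.6/16.975 = 5.1015 mm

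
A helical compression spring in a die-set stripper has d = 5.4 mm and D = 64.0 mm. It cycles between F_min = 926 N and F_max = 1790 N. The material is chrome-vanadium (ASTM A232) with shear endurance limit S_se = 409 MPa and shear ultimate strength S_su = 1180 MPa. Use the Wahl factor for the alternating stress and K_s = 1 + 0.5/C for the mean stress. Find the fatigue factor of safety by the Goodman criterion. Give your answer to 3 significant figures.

0.405

C = D/d = 64.0/5.4 = 11.8519; K_W = (4C−1)/(4C−4)+0.615/C = 1.1210; K_s = 1+0.5/C = 1.0422
F_a = (F_max−F_min)/2 = 432 N; F_m = (F_max+F_min)/2 = 1358 N
τ_a = K_W·8F_aD/(πd³) = 1.1210 × 447.12 = 501.22 MPa
τ_m = K_s·8F_mD/(πd³) = 1.0422 × 1405.5 = 1464.8 MPa
Goodman: 1/n_f = τ_a/S_se + τ_m/S_su = 501.22/409 + 1464.8/1180 = 1.22548 + 1.24137 = 2.4669
n_f = 1/2.4669 = 0.4054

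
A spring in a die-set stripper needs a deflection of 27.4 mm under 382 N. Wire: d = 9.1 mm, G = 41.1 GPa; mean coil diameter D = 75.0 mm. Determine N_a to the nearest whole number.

6

Required rate k = F/δ = 382/27.4 = 13.942 N/mm
N_a = Gd⁴/(8D³k) = (41.1×10³ × 9.1⁴)/(8 × 75.0³ × 13.942)
    = 2.81843e+08 / 4.70529e+07 = 5.99 → 6 coils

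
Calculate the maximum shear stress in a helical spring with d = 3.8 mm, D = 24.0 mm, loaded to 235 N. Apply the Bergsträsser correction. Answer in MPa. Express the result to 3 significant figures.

321 MPa

Spring index C = D/d = 24.0/3.8 = 6.3158
K_B = (4C+2)/(4C−3) = 27.263/22.263 = 1.2246
τ₀ = 8FD/(πd³) = 8·235·24.0/(π·3.8³) = 45120/172.39 = 261.74 MPa
τ_max = K·τ₀ = 1.2246 × 261.74 = 320.52 MPa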